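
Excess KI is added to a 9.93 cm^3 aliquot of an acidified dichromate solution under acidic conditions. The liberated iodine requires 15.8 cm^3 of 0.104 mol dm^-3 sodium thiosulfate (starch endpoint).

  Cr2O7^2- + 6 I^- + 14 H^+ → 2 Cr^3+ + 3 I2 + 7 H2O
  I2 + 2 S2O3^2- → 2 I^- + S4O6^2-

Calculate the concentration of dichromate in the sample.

0.0276 mol/L

n(S2O3^2-) = 0.0158 × 0.104 = 1.64 × 10^-3 mol
n(I2) = n(S2O3^2-)/2 = 8.22 × 10^-4 mol
From the 1:3 ratio, n(Cr2O7^2-) in the aliquot = 1/3 × 8.22 × 10^-4 = 2.74 × 10^-4 mol
[Cr2O7^2-] = 2.74 × 10^-4 / 0.00993 = 0.0276 mol/L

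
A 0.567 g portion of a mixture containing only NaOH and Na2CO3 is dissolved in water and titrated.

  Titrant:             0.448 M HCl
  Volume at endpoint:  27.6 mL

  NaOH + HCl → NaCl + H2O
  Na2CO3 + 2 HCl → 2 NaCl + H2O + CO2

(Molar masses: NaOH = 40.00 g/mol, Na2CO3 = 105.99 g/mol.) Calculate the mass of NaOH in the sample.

0.272 g

n(HCl) = 0.0276 × 0.448 = 0.0124 mol
Let x = n(NaOH), y = n(Na2CO3).
Titrant: 1x + 2y = 0.0124;  mass: 40.00x + 105.99y = 0.567
Solving, x = 6.79 × 10^-3 mol, y = 2.79 × 10^-3 mol
mass of NaOH = 6.79 × 10^-3 × 40.00 = 0.272 g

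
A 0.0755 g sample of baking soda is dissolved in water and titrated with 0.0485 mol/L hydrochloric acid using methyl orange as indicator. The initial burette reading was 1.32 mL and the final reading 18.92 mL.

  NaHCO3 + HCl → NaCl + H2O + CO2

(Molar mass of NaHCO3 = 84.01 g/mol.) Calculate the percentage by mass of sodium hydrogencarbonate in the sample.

95.0 %

n(HCl) = 0.0176 L × 0.0485 mol/L = 8.54 × 10^-4 mol
n(NaHCO3) = 8.54 × 10^-4 mol (1:1 ratio)
mass of NaHCO3 = 8.54 × 10^-4 × 84.01 g/mol = 0.0717 g
% NaHCO3 = 0.0717 / 0.0755 × 100 = 95.0 %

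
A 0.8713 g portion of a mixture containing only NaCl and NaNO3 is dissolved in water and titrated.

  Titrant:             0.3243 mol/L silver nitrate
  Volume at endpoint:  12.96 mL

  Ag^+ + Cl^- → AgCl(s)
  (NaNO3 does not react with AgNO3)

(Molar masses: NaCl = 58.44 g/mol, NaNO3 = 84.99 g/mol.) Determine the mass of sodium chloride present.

n(AgNO3) = 0.01296 × 0.3243 = 4.203 × 10^-3 mol
Let x = n(NaCl), y = n(NaNO3).
Titrant: 1x = 4.203 × 10^-3;  mass: 58.44x + 84.99y = 0.8713
Solving, x = 4.203 × 10^-3 mol, y = 7.362 × 10^-3 mol
mass of NaCl = 4.203 × 10^-3 × 58.44 = 0.2456 g

0.2456 g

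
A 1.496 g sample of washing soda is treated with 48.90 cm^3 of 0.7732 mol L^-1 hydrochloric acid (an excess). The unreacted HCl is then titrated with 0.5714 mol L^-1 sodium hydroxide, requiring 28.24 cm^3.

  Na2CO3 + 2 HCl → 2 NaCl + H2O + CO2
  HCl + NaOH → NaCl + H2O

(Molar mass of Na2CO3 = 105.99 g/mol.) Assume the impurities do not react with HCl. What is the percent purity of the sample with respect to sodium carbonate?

76.78 %

n(HCl) added = 0.04890 × 0.7732 = 0.03781 mol
n(NaOH) used in back-titration = 0.02824 × 0.5714 = 0.01614 mol
n(HCl) left over = 0.01614 mol (1:1 ratio)
n(HCl) consumed by analyte = 0.03781 − 0.01614 = 0.02167 mol
From the 1:2 ratio, n(Na2CO3) = 1/2 × 0.02167 = 0.01084 mol
mass of Na2CO3 = 0.01084 × 105.99 = 1.149 g
% Na2CO3 = 1.149 / 1.496 × 100 = 76.78 %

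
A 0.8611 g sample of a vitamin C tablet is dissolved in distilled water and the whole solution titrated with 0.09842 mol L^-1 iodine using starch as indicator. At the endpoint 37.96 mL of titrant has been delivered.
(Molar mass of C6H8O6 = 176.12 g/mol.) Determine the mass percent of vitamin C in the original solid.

76.41 %

C6H8O6 + I2 → C6H6O6 + 2 HI
n(I2) = 0.03796 L × 0.09842 mol/L = 3.736 × 10^-3 mol
n(C6H8O6) = 3.736 × 10^-3 mol (1:1 ratio)
mass of C6H8O6 = 3.736 × 10^-3 × 176.12 g/mol = 0.6580 g
% C6H8O6 = 0.6580 / 0.8611 × 100 = 76.41 %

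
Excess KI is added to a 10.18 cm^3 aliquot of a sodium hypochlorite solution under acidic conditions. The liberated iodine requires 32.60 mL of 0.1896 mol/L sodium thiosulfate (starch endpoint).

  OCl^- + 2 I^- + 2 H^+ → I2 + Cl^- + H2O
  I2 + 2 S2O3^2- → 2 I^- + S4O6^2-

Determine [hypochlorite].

n(S2O3^2-) = 0.03260 × 0.1896 = 6.181 × 10^-3 mol
n(I2) = n(S2O3^2-)/2 = 3.090 × 10^-3 mol
n(OCl^-) in the aliquot = 3.090 × 10^-3 mol (1:1 ratio)
[OCl^-] = 3.090 × 10^-3 / 0.01018 = 0.3036 mol/L

0.3036 mol/L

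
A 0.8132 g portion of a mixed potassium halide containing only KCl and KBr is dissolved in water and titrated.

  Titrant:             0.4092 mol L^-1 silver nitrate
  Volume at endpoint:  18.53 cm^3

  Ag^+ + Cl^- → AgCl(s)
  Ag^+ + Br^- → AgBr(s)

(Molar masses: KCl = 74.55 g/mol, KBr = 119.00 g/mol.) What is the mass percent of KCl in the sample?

n(AgNO3) = 0.01853 × 0.4092 = 7.582 × 10^-3 mol
Let x = n(KCl), y = n(KBr).
Titrant: 1x + 1y = 7.582 × 10^-3;  mass: 74.55x + 119.00y = 0.8132
Solving, x = 2.005 × 10^-3 mol, y = 5.578 × 10^-3 mol
mass of KCl = 2.005 × 10^-3 × 74.55 = 0.1495 g
% KCl = 0.1495 / 0.8132 × 100 = 18.38 %

18.38 %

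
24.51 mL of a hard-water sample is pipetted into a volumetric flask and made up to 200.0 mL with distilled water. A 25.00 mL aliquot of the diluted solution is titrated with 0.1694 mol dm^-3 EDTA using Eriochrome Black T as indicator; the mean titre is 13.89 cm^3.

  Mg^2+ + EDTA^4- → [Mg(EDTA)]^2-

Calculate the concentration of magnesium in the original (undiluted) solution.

0.7680 mol/L

n(EDTA) = 0.01389 × 0.1694 = 2.353 × 10^-3 mol
n(Mg2+) in the aliquot = 2.353 × 10^-3 mol (1:1 ratio)
[Mg2+]_dilute = 2.353 × 10^-3 / 0.02500 = 0.09412 mol/L
Dilution factor = 200.0 / 24.51 = 8.160
[Mg2+]_stock = 0.09412 × 8.160 = 0.7680 mol/L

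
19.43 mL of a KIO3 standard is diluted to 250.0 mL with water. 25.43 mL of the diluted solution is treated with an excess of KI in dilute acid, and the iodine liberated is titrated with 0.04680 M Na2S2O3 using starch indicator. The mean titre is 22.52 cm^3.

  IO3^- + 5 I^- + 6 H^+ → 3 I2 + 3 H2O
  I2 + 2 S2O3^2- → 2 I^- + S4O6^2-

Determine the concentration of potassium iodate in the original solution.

0.08888 M

n(S2O3^2-) = 0.02252 × 0.04680 = 1.054 × 10^-3 mol
n(I2) = n(S2O3^2-)/2 = 5.270 × 10^-4 mol
From the 1:3 ratio, n(IO3^-) in the aliquot = 1/3 × 5.270 × 10^-4 = 1.757 × 10^-4 mol
[IO3^-]_dilute = 1.757 × 10^-4 / 0.02543 = 0.006907 mol/L
[IO3^-]_original = 0.006907 × 250.0/19.43 = 0.08888 mol/L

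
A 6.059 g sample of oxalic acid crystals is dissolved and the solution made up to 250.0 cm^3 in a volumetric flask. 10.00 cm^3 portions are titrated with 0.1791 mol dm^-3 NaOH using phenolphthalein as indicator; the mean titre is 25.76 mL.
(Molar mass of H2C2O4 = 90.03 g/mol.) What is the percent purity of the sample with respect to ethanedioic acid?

H2C2O4 + 2 NaOH → Na2C2O4 + 2 H2O
n(NaOH) per titration = 0.02576 × 0.1791 = 4.614 × 10^-3 mol
From the 1:2 ratio, n(H2C2O4) in each aliquot = 1/2 × 4.614 × 10^-3 = 2.307 × 10^-3 mol
n(H2C2O4) in the whole flask = 2.307 × 10^-3 × 250.0/10.00 = 0.05767 mol
mass of H2C2O4 = 0.05767 × 90.03 = 5.192 g
% H2C2O4 = 5.192 / 6.059 × 100 = 85.69 %

85.69 %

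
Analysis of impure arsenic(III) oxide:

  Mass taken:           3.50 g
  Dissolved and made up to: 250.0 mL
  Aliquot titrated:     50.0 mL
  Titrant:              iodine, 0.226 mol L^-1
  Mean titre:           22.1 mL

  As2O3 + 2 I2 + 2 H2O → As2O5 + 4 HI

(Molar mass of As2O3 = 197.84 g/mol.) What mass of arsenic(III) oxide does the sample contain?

2.47 g

n(I2) per titration = 0.0221 × 0.226 = 4.99 × 10^-3 mol
From the 1:2 ratio, n(As2O3) in each aliquot = 1/2 × 4.99 × 10^-3 = 2.50 × 10^-3 mol
n(As2O3) in the whole flask = 2.50 × 10^-3 × 250.0/50.0 = 0.0125 mol
mass of As2O3 = 0.0125 × 197.84 = 2.47 g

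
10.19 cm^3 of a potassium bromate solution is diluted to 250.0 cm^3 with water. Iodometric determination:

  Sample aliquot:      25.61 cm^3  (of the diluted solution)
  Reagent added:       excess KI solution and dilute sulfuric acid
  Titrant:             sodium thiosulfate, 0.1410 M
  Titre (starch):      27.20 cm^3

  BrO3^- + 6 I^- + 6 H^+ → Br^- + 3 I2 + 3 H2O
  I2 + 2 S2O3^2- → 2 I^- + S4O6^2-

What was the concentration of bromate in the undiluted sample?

n(S2O3^2-) = 0.02720 × 0.1410 = 3.835 × 10^-3 mol
n(I2) = n(S2O3^2-)/2 = 1.918 × 10^-3 mol
From the 1:3 ratio, n(BrO3^-) in the aliquot = 1/3 × 1.918 × 10^-3 = 6.392 × 10^-4 mol
[BrO3^-]_dilute = 6.392 × 10^-4 / 0.02561 = 0.02496 mol/L
[BrO3^-]_original = 0.02496 × 250.0/10.19 = 0.6123 mol/L

0.6123 M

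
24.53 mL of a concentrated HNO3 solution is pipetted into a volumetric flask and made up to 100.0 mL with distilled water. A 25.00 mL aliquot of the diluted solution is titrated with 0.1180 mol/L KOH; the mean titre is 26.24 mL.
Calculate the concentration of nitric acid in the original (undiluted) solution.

0.5049 mol/L

HNO3 + KOH → KNO3 + H2O
n(KOH) = 0.02624 × 0.1180 = 3.096 × 10^-3 mol
n(HNO3) in the aliquot = 3.096 × 10^-3 mol (1:1 ratio)
[HNO3]_dilute = 3.096 × 10^-3 / 0.02500 = 0.1239 mol/L
Dilution factor = 100.0 / 24.53 = 4.077
[HNO3]_stock = 0.1239 × 4.077 = 0.5049 mol/L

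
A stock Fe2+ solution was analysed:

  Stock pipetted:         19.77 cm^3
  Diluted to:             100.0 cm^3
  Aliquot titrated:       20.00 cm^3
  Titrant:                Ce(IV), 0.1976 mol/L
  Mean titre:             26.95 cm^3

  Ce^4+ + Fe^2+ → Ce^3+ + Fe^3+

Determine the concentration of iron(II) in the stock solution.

1.347 mol/L

n(Ce4+) = 0.02695 × 0.1976 = 5.325 × 10^-3 mol
n(Fe2+) in the aliquot = 5.325 × 10^-3 mol (1:1 ratio)
[Fe2+]_dilute = 5.325 × 10^-3 / 0.02000 = 0.2663 mol/L
Dilution factor = 100.0 / 19.77 = 5.058
[Fe2+]_stock = 0.2663 × 5.058 = 1.347 mol/L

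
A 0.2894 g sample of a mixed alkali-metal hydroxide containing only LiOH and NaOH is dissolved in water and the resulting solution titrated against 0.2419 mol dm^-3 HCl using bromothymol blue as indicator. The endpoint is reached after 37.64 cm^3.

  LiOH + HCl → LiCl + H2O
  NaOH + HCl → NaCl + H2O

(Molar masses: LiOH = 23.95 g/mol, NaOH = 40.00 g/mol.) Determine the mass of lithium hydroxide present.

0.1116 g

n(HCl) = 0.03764 × 0.2419 = 9.105 × 10^-3 mol
Let x = n(LiOH), y = n(NaOH).
Titrant: 1x + 1y = 9.105 × 10^-3;  mass: 23.95x + 40.00y = 0.2894
Solving, x = 4.661 × 10^-3 mol, y = 4.444 × 10^-3 mol
mass of LiOH = 4.661 × 10^-3 × 23.95 = 0.1116 g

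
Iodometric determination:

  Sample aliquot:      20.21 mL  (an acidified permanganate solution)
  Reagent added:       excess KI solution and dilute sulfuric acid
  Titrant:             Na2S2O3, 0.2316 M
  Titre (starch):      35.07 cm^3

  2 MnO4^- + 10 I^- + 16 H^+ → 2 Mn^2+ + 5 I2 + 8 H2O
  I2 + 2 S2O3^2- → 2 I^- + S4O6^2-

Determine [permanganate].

0.08038 M

n(S2O3^2-) = 0.03507 × 0.2316 = 8.122 × 10^-3 mol
n(I2) = n(S2O3^2-)/2 = 4.061 × 10^-3 mol
From the 2:5 ratio, n(MnO4^-) in the aliquot = 2/5 × 4.061 × 10^-3 = 1.624 × 10^-3 mol
[MnO4^-] = 1.624 × 10^-3 / 0.02021 = 0.08038 mol/L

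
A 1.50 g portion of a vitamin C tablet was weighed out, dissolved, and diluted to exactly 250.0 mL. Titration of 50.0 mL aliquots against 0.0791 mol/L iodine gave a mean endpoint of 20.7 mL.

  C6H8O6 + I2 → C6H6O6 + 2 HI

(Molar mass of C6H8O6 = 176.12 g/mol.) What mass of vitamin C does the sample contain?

n(I2) per titration = 0.0207 × 0.0791 = 1.64 × 10^-3 mol
n(C6H8O6) in each aliquot = 1.64 × 10^-3 mol (1:1 ratio)
n(C6H8O6) in the whole flask = 1.64 × 10^-3 × 250.0/50.0 = 8.19 × 10^-3 mol
mass of C6H8O6 = 8.19 × 10^-3 × 176.12 = 1.44 g

1.44 g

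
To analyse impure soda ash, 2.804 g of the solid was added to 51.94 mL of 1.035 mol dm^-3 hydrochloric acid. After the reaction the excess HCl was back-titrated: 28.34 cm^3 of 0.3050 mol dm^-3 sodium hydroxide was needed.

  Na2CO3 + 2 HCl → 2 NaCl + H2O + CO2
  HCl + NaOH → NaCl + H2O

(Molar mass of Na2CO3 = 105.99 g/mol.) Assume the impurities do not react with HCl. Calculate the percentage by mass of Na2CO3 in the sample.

85.26 %

n(HCl) added = 0.05194 × 1.035 = 0.05376 mol
n(NaOH) used in back-titration = 0.02834 × 0.3050 = 8.644 × 10^-3 mol
n(HCl) left over = 8.644 × 10^-3 mol (1:1 ratio)
n(HCl) consumed by analyte = 0.05376 − 8.644 × 10^-3 = 0.04511 mol
From the 1:2 ratio, n(Na2CO3) = 1/2 × 0.04511 = 0.02256 mol
mass of Na2CO3 = 0.02256 × 105.99 = 2.391 g
% Na2CO3 = 2.391 / 2.804 × 100 = 85.26 %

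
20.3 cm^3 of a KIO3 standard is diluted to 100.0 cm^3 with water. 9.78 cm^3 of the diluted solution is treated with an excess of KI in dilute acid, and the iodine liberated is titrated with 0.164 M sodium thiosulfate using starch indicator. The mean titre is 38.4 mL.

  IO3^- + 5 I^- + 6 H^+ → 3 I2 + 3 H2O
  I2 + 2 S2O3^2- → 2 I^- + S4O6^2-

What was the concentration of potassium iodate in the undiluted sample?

n(S2O3^2-) = 0.0384 × 0.164 = 6.30 × 10^-3 mol
n(I2) = n(S2O3^2-)/2 = 3.15 × 10^-3 mol
From the 1:3 ratio, n(IO3^-) in the aliquot = 1/3 × 3.15 × 10^-3 = 1.05 × 10^-3 mol
[IO3^-]_dilute = 1.05 × 10^-3 / 0.00978 = 0.107 mol/L
[IO3^-]_original = 0.107 × 100.0/20.3 = 0.529 mol/L

0.529 M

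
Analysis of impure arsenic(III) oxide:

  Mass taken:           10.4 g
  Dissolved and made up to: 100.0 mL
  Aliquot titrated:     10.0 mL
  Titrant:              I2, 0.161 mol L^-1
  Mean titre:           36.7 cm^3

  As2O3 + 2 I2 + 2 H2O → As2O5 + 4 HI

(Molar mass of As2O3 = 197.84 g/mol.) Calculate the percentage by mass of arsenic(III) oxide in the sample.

n(I2) per titration = 0.0367 × 0.161 = 5.91 × 10^-3 mol
From the 1:2 ratio, n(As2O3) in each aliquot = 1/2 × 5.91 × 10^-3 = 2.95 × 10^-3 mol
n(As2O3) in the whole flask = 2.95 × 10^-3 × 100.0/10.0 = 0.0295 mol
mass of As2O3 = 0.0295 × 197.84 = 5.84 g
% As2O3 = 5.84 / 10.4 × 100 = 56.2 %

56.2 %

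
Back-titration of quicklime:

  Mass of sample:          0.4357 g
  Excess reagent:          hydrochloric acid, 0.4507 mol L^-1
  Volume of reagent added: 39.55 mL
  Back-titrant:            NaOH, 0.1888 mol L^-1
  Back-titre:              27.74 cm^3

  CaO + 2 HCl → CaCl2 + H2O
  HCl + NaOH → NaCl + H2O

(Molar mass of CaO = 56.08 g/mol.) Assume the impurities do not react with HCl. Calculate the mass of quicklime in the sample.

n(HCl) added = 0.03955 × 0.4507 = 0.01783 mol
n(NaOH) used in back-titration = 0.02774 × 0.1888 = 5.237 × 10^-3 mol
n(HCl) left over = 5.237 × 10^-3 mol (1:1 ratio)
n(HCl) consumed by analyte = 0.01783 − 5.237 × 10^-3 = 0.01259 mol
From the 1:2 ratio, n(CaO) = 1/2 × 0.01259 = 6.294 × 10^-3 mol
mass of CaO = 6.294 × 10^-3 × 56.08 = 0.3530 g

0.3530 g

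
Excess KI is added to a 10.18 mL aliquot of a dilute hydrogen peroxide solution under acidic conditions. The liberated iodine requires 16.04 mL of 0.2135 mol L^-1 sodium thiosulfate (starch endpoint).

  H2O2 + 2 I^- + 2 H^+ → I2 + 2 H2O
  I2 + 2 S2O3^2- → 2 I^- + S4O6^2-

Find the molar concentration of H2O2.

n(S2O3^2-) = 0.01604 × 0.2135 = 3.425 × 10^-3 mol
n(I2) = n(S2O3^2-)/2 = 1.712 × 10^-3 mol
n(H2O2) in the aliquot = 1.712 × 10^-3 mol (1:1 ratio)
[H2O2] = 1.712 × 10^-3 / 0.01018 = 0.1682 mol/L

0.1682 mol/L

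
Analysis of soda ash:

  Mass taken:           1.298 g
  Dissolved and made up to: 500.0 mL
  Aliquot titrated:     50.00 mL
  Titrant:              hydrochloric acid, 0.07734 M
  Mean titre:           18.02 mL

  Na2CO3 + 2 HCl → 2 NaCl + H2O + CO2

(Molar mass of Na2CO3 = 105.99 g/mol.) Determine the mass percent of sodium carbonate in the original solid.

56.90 %

n(HCl) per titration = 0.01802 × 0.07734 = 1.394 × 10^-3 mol
From the 1:2 ratio, n(Na2CO3) in each aliquot = 1/2 × 1.394 × 10^-3 = 6.968 × 10^-4 mol
n(Na2CO3) in the whole flask = 6.968 × 10^-4 × 500.0/50.00 = 6.968 × 10^-3 mol
mass of Na2CO3 = 6.968 × 10^-3 × 105.99 = 0.7386 g
% Na2CO3 = 0.7386 / 1.298 × 100 = 56.90 %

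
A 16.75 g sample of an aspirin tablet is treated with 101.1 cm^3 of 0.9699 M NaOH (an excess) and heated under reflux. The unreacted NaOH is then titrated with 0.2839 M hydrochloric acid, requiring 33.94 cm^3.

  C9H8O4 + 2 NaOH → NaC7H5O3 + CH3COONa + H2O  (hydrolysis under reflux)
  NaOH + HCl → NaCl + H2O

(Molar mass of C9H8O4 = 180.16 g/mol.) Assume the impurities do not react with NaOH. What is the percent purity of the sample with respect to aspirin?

n(NaOH) added = 0.1011 × 0.9699 = 0.09806 mol
n(HCl) used in back-titration = 0.03394 × 0.2839 = 9.636 × 10^-3 mol
n(NaOH) left over = 9.636 × 10^-3 mol (1:1 ratio)
n(NaOH) consumed by analyte = 0.09806 − 9.636 × 10^-3 = 0.08842 mol
From the 1:2 ratio, n(C9H8O4) = 1/2 × 0.08842 = 0.04421 mol
mass of C9H8O4 = 0.04421 × 180.16 = 7.965 g
% C9H8O4 = 7.965 / 16.75 × 100 = 47.55 %

47.55 %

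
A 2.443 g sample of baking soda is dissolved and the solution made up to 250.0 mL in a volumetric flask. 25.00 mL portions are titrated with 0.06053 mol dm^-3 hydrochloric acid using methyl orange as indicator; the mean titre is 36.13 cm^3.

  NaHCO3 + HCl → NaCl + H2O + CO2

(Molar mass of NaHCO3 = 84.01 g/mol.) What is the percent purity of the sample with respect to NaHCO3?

75.20 %

n(HCl) per titration = 0.03613 × 0.06053 = 2.187 × 10^-3 mol
n(NaHCO3) in each aliquot = 2.187 × 10^-3 mol (1:1 ratio)
n(NaHCO3) in the whole flask = 2.187 × 10^-3 × 250.0/25.00 = 0.02187 mol
mass of NaHCO3 = 0.02187 × 84.01 = 1.837 g
% NaHCO3 = 1.837 / 2.443 × 100 = 75.20 %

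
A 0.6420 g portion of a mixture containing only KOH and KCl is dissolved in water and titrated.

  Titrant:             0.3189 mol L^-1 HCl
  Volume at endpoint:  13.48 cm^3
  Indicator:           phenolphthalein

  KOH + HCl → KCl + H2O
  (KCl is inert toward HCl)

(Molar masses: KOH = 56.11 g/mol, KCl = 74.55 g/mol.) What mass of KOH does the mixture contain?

n(HCl) = 0.01348 × 0.3189 = 4.299 × 10^-3 mol
Let x = n(KOH), y = n(KCl).
Titrant: 1x = 4.299 × 10^-3;  mass: 56.11x + 74.55y = 0.6420
Solving, x = 4.299 × 10^-3 mol, y = 5.376 × 10^-3 mol
mass of KOH = 4.299 × 10^-3 × 56.11 = 0.2412 g

0.2412 g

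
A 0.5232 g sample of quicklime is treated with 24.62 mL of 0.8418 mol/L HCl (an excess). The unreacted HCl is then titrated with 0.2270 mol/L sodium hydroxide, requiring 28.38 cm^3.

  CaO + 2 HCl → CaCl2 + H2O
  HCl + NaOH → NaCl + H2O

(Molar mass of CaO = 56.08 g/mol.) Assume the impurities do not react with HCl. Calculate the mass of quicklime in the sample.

n(HCl) added = 0.02462 × 0.8418 = 0.02073 mol
n(NaOH) used in back-titration = 0.02838 × 0.2270 = 6.442 × 10^-3 mol
n(HCl) left over = 6.442 × 10^-3 mol (1:1 ratio)
n(HCl) consumed by analyte = 0.02073 − 6.442 × 10^-3 = 0.01428 mol
From the 1:2 ratio, n(CaO) = 1/2 × 0.01428 = 7.141 × 10^-3 mol
mass of CaO = 7.141 × 10^-3 × 56.08 = 0.4005 g

0.4005 g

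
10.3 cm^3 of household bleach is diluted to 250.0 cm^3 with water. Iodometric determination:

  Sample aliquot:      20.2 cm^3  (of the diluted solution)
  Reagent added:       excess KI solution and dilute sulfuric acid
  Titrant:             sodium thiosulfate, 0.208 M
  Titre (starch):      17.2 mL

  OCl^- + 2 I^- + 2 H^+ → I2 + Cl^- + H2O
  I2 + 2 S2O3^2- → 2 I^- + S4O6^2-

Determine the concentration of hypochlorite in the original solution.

2.15 M

n(S2O3^2-) = 0.0172 × 0.208 = 3.58 × 10^-3 mol
n(I2) = n(S2O3^2-)/2 = 1.79 × 10^-3 mol
n(OCl^-) in the aliquot = 1.79 × 10^-3 mol (1:1 ratio)
[OCl^-]_dilute = 1.79 × 10^-3 / 0.0202 = 0.0886 mol/L
[OCl^-]_original = 0.0886 × 250.0/10.3 = 2.15 mol/L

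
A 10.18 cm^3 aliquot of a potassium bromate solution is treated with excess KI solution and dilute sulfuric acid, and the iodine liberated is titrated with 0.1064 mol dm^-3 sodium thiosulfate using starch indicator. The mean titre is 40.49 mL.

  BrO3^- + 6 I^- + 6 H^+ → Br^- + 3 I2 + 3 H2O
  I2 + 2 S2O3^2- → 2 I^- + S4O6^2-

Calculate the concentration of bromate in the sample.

n(S2O3^2-) = 0.04049 × 0.1064 = 4.308 × 10^-3 mol
n(I2) = n(S2O3^2-)/2 = 2.154 × 10^-3 mol
From the 1:3 ratio, n(BrO3^-) in the aliquot = 1/3 × 2.154 × 10^-3 = 7.180 × 10^-4 mol
[BrO3^-] = 7.180 × 10^-4 / 0.01018 = 0.07053 mol/L

0.07053 mol/L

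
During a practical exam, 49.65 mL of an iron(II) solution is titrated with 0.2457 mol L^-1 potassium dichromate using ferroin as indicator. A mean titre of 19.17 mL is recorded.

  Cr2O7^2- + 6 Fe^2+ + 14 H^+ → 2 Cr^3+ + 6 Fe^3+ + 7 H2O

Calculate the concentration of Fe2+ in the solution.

0.5692 mol/L

n(K2Cr2O7) = 0.01917 L × 0.2457 mol/L = 4.710 × 10^-3 mol
From the 6:1 mole ratio, n(Fe2+) = 6/1 × 4.710 × 10^-3 = 0.02826 mol
[Fe2+] = 0.02826 mol / 0.04965 L = 0.5692 mol/L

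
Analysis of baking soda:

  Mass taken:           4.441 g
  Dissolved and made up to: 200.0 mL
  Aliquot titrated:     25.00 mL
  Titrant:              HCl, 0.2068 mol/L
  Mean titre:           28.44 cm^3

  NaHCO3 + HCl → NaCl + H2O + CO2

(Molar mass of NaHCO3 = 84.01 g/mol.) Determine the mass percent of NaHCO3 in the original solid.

89.01 %

n(HCl) per titration = 0.02844 × 0.2068 = 5.881 × 10^-3 mol
n(NaHCO3) in each aliquot = 5.881 × 10^-3 mol (1:1 ratio)
n(NaHCO3) in the whole flask = 5.881 × 10^-3 × 200.0/25.00 = 0.04705 mol
mass of NaHCO3 = 0.04705 × 84.01 = 3.953 g
% NaHCO3 = 3.953 / 4.441 × 100 = 89.01 %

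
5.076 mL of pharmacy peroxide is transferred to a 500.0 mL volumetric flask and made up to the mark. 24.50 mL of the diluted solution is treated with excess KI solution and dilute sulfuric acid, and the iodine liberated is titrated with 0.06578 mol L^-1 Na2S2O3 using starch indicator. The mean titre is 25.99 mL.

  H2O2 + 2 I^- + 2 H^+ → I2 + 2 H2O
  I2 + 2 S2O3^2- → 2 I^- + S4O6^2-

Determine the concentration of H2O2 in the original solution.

3.437 mol/L

n(S2O3^2-) = 0.02599 × 0.06578 = 1.710 × 10^-3 mol
n(I2) = n(S2O3^2-)/2 = 8.548 × 10^-4 mol
n(H2O2) in the aliquot = 8.548 × 10^-4 mol (1:1 ratio)
[H2O2]_dilute = 8.548 × 10^-4 / 0.02450 = 0.03489 mol/L
[H2O2]_original = 0.03489 × 500.0/5.076 = 3.437 mol/L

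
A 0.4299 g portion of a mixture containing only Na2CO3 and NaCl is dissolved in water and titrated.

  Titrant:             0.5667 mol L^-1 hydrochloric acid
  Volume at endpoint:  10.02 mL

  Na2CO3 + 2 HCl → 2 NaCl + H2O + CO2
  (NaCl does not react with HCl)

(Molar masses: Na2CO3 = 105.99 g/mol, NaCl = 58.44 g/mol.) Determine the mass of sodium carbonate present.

n(HCl) = 0.01002 × 0.5667 = 5.678 × 10^-3 mol
Let x = n(Na2CO3), y = n(NaCl).
Titrant: 2x = 5.678 × 10^-3;  mass: 105.99x + 58.44y = 0.4299
Solving, x = 2.839 × 10^-3 mol, y = 2.207 × 10^-3 mol
mass of Na2CO3 = 2.839 × 10^-3 × 105.99 = 0.3009 g

0.3009 g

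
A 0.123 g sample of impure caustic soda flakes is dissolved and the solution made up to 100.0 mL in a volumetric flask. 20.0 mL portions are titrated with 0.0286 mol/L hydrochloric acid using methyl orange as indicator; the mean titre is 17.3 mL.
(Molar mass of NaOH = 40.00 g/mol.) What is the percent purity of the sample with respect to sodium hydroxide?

80.5 %

NaOH + HCl → NaCl + H2O
n(HCl) per titration = 0.0173 × 0.0286 = 4.95 × 10^-4 mol
n(NaOH) in each aliquot = 4.95 × 10^-4 mol (1:1 ratio)
n(NaOH) in the whole flask = 4.95 × 10^-4 × 100.0/20.0 = 2.47 × 10^-3 mol
mass of NaOH = 2.47 × 10^-3 × 40.00 = 0.0990 g
% NaOH = 0.0990 / 0.123 × 100 = 80.5 %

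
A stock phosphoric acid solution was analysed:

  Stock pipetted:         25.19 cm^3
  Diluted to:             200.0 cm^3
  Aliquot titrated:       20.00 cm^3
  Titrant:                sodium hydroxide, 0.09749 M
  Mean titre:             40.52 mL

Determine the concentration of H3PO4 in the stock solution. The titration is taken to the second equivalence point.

H3PO4 + 2 NaOH → Na2HPO4 + 2 H2O
n(NaOH) = 0.04052 × 0.09749 = 3.950 × 10^-3 mol
From the 1:2 ratio, n(H3PO4) in the aliquot = 1/2 × 3.950 × 10^-3 = 1.975 × 10^-3 mol
[H3PO4]_dilute = 1.975 × 10^-3 / 0.02000 = 0.09876 mol/L
Dilution factor = 200.0 / 25.19 = 7.940
[H3PO4]_stock = 0.09876 × 7.940 = 0.7841 mol/L

0.7841 M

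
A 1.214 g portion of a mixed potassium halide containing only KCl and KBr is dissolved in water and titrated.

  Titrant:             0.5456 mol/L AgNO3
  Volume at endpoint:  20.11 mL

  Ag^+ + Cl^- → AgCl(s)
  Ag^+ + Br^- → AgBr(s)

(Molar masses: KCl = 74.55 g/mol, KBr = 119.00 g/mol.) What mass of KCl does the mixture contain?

n(AgNO3) = 0.02011 × 0.5456 = 0.01097 mol
Let x = n(KCl), y = n(KBr).
Titrant: 1x + 1y = 0.01097;  mass: 74.55x + 119.00y = 1.214
Solving, x = 2.062 × 10^-3 mol, y = 8.910 × 10^-3 mol
mass of KCl = 2.062 × 10^-3 × 74.55 = 0.1537 g

0.1537 g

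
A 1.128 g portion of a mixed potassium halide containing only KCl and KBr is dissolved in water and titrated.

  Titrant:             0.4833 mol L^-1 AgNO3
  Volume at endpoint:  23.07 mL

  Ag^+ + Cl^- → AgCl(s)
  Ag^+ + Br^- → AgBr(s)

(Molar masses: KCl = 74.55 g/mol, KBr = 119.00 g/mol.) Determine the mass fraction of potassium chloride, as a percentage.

29.56 %

n(AgNO3) = 0.02307 × 0.4833 = 0.01115 mol
Let x = n(KCl), y = n(KBr).
Titrant: 1x + 1y = 0.01115;  mass: 74.55x + 119.00y = 1.128
Solving, x = 4.473 × 10^-3 mol, y = 6.677 × 10^-3 mol
mass of KCl = 4.473 × 10^-3 × 74.55 = 0.3335 g
% KCl = 0.3335 / 1.128 × 100 = 29.56 %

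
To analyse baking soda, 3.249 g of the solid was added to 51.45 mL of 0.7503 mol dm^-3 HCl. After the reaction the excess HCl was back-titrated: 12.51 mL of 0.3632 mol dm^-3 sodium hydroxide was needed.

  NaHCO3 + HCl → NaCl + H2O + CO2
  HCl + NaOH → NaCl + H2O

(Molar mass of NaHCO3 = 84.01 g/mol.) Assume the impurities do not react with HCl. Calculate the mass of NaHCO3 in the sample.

n(HCl) added = 0.05145 × 0.7503 = 0.03860 mol
n(NaOH) used in back-titration = 0.01251 × 0.3632 = 4.544 × 10^-3 mol
n(HCl) left over = 4.544 × 10^-3 mol (1:1 ratio)
n(HCl) consumed by analyte = 0.03860 − 4.544 × 10^-3 = 0.03406 mol
n(NaHCO3) = 0.03406 mol (1:1 ratio)
mass of NaHCO3 = 0.03406 × 84.01 = 2.861 g

2.861 g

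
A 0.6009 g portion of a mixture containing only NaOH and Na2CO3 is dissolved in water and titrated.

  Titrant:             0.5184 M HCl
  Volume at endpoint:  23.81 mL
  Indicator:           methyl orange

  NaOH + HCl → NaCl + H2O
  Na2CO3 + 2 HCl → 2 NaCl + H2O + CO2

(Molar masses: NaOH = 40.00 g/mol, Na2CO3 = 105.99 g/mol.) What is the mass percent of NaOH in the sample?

n(HCl) = 0.02381 × 0.5184 = 0.01234 mol
Let x = n(NaOH), y = n(Na2CO3).
Titrant: 1x + 2y = 0.01234;  mass: 40.00x + 105.99y = 0.6009
Solving, x = 4.096 × 10^-3 mol, y = 4.124 × 10^-3 mol
mass of NaOH = 4.096 × 10^-3 × 40.00 = 0.1638 g
% NaOH = 0.1638 / 0.6009 × 100 = 27.26 %

27.26 %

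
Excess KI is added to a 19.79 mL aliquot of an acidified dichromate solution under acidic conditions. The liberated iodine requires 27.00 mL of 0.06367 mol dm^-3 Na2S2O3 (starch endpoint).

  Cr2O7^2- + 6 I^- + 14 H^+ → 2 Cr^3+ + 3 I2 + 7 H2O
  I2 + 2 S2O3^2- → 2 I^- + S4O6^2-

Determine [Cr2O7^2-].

n(S2O3^2-) = 0.02700 × 0.06367 = 1.719 × 10^-3 mol
n(I2) = n(S2O3^2-)/2 = 8.595 × 10^-4 mol
From the 1:3 ratio, n(Cr2O7^2-) in the aliquot = 1/3 × 8.595 × 10^-4 = 2.865 × 10^-4 mol
[Cr2O7^2-] = 2.865 × 10^-4 / 0.01979 = 0.01448 mol/L

0.01448 mol/L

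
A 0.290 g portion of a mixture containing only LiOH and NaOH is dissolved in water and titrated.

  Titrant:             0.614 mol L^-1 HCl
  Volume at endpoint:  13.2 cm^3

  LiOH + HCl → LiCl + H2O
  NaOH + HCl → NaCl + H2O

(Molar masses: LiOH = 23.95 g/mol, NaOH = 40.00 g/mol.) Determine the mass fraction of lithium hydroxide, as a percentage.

n(HCl) = 0.0132 × 0.614 = 8.10 × 10^-3 mol
Let x = n(LiOH), y = n(NaOH).
Titrant: 1x + 1y = 8.10 × 10^-3;  mass: 23.95x + 40.00y = 0.290
Solving, x = 2.13 × 10^-3 mol, y = 5.97 × 10^-3 mol
mass of LiOH = 2.13 × 10^-3 × 23.95 = 0.0510 g
% LiOH = 0.0510 / 0.290 × 100 = 17.6 %

17.6 %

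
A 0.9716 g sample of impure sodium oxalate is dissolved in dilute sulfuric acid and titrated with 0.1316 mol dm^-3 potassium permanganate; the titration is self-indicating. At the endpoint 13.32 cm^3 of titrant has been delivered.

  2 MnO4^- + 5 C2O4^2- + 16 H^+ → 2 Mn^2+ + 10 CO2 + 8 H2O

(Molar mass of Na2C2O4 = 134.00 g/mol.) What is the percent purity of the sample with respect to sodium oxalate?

n(KMnO4) = 0.01332 L × 0.1316 mol/L = 1.753 × 10^-3 mol
From the 5:2 ratio, n(Na2C2O4) = 5/2 × 1.753 × 10^-3 = 4.382 × 10^-3 mol
mass of Na2C2O4 = 4.382 × 10^-3 × 134.00 g/mol = 0.5872 g
% Na2C2O4 = 0.5872 / 0.9716 × 100 = 60.44 %

60.44 %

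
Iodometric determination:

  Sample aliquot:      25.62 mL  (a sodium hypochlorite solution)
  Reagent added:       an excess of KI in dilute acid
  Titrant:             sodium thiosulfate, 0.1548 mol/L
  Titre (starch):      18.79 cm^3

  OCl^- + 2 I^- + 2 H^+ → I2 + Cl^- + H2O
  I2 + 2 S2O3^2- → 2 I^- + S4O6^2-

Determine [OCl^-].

n(S2O3^2-) = 0.01879 × 0.1548 = 2.909 × 10^-3 mol
n(I2) = n(S2O3^2-)/2 = 1.454 × 10^-3 mol
n(OCl^-) in the aliquot = 1.454 × 10^-3 mol (1:1 ratio)
[OCl^-] = 1.454 × 10^-3 / 0.02562 = 0.05677 mol/L

0.05677 mol/L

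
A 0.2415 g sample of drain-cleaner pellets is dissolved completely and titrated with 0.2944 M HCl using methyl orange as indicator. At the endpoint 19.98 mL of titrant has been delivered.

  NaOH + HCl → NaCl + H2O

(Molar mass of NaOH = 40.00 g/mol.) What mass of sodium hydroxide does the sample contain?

n(HCl) = 0.01998 L × 0.2944 mol/L = 5.882 × 10^-3 mol
n(NaOH) = 5.882 × 10^-3 mol (1:1 ratio)
mass of NaOH = 5.882 × 10^-3 × 40.00 g/mol = 0.2353 g

0.2353 g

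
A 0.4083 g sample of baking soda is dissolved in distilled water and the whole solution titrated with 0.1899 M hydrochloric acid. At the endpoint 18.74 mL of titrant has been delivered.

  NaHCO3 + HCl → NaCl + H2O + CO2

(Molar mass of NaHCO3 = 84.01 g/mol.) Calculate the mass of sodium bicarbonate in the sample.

n(HCl) = 0.01874 L × 0.1899 mol/L = 3.559 × 10^-3 mol
n(NaHCO3) = 3.559 × 10^-3 mol (1:1 ratio)
mass of NaHCO3 = 3.559 × 10^-3 × 84.01 g/mol = 0.2990 g

0.2990 g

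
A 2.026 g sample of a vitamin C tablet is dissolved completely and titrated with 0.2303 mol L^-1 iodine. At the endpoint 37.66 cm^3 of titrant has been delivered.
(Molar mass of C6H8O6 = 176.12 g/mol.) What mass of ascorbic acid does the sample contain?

1.528 g

C6H8O6 + I2 → C6H6O6 + 2 HI
n(I2) = 0.03766 L × 0.2303 mol/L = 8.673 × 10^-3 mol
n(C6H8O6) = 8.673 × 10^-3 mol (1:1 ratio)
mass of C6H8O6 = 8.673 × 10^-3 × 176.12 g/mol = 1.528 g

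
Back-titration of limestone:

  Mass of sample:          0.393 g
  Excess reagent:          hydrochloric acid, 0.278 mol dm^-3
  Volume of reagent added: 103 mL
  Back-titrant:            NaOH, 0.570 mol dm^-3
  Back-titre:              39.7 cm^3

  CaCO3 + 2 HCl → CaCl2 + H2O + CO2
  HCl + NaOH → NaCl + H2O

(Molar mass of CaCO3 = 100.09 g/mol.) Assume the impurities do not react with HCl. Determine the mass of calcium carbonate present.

0.301 g

n(HCl) added = 0.103 × 0.278 = 0.0286 mol
n(NaOH) used in back-titration = 0.0397 × 0.570 = 0.0226 mol
n(HCl) left over = 0.0226 mol (1:1 ratio)
n(HCl) consumed by analyte = 0.0286 − 0.0226 = 6.01 × 10^-3 mol
From the 1:2 ratio, n(CaCO3) = 1/2 × 6.01 × 10^-3 = 3.00 × 10^-3 mol
mass of CaCO3 = 3.00 × 10^-3 × 100.09 = 0.301 g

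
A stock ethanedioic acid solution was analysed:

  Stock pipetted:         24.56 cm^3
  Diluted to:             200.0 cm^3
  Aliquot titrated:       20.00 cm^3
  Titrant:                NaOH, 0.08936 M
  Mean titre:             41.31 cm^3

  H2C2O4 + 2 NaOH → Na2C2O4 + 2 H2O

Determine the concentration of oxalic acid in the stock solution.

0.7515 M

n(NaOH) = 0.04131 × 0.08936 = 3.691 × 10^-3 mol
From the 1:2 ratio, n(H2C2O4) in the aliquot = 1/2 × 3.691 × 10^-3 = 1.846 × 10^-3 mol
[H2C2O4]_dilute = 1.846 × 10^-3 / 0.02000 = 0.09229 mol/L
Dilution factor = 200.0 / 24.56 = 8.143
[H2C2O4]_stock = 0.09229 × 8.143 = 0.7515 mol/L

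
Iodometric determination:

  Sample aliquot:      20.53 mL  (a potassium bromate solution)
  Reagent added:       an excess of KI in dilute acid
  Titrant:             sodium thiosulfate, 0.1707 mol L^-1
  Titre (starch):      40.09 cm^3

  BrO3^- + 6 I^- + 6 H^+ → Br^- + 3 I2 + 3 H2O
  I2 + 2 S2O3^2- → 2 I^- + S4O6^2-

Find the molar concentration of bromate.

0.05556 mol/L

n(S2O3^2-) = 0.04009 × 0.1707 = 6.843 × 10^-3 mol
n(I2) = n(S2O3^2-)/2 = 3.422 × 10^-3 mol
From the 1:3 ratio, n(BrO3^-) in the aliquot = 1/3 × 3.422 × 10^-3 = 1.141 × 10^-3 mol
[BrO3^-] = 1.141 × 10^-3 / 0.02053 = 0.05556 mol/L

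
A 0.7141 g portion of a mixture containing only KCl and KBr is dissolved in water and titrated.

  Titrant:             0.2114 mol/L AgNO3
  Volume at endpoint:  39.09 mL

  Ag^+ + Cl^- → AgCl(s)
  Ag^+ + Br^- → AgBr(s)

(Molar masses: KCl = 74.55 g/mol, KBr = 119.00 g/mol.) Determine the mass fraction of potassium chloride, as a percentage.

n(AgNO3) = 0.03909 × 0.2114 = 8.264 × 10^-3 mol
Let x = n(KCl), y = n(KBr).
Titrant: 1x + 1y = 8.264 × 10^-3;  mass: 74.55x + 119.00y = 0.7141
Solving, x = 6.058 × 10^-3 mol, y = 2.206 × 10^-3 mol
mass of KCl = 6.058 × 10^-3 × 74.55 = 0.4516 g
% KCl = 0.4516 / 0.7141 × 100 = 63.24 %

63.24 %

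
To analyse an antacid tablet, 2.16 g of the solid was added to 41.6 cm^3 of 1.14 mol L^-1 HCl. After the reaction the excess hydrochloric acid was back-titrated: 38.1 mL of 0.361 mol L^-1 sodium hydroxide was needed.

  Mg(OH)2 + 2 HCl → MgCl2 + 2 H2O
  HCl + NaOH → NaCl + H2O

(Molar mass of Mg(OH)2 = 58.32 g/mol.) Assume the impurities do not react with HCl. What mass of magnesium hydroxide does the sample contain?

0.982 g

n(HCl) added = 0.0416 × 1.14 = 0.0474 mol
n(NaOH) used in back-titration = 0.0381 × 0.361 = 0.0138 mol
n(HCl) left over = 0.0138 mol (1:1 ratio)
n(HCl) consumed by analyte = 0.0474 − 0.0138 = 0.0337 mol
From the 1:2 ratio, n(Mg(OH)2) = 1/2 × 0.0337 = 0.0168 mol
mass of Mg(OH)2 = 0.0168 × 58.32 = 0.982 g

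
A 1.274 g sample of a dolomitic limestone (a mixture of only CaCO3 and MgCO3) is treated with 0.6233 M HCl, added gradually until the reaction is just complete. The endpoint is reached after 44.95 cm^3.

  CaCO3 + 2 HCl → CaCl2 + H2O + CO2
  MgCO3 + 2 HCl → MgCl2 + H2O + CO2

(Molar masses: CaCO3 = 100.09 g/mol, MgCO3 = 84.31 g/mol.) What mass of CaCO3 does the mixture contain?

0.5894 g

n(HCl) = 0.04495 × 0.6233 = 0.02802 mol
Let x = n(CaCO3), y = n(MgCO3).
Titrant: 2x + 2y = 0.02802;  mass: 100.09x + 84.31y = 1.274
Solving, x = 5.889 × 10^-3 mol, y = 8.120 × 10^-3 mol
mass of CaCO3 = 5.889 × 10^-3 × 100.09 = 0.5894 g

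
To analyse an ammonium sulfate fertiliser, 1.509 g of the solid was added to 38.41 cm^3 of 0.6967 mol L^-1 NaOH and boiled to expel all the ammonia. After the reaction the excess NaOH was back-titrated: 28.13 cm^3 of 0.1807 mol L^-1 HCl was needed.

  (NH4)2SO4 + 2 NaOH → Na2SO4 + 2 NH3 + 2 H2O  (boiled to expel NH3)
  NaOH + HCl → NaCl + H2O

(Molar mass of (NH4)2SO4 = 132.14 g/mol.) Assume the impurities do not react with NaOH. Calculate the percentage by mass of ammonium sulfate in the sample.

n(NaOH) added = 0.03841 × 0.6967 = 0.02676 mol
n(HCl) used in back-titration = 0.02813 × 0.1807 = 5.083 × 10^-3 mol
n(NaOH) left over = 5.083 × 10^-3 mol (1:1 ratio)
n(NaOH) consumed by analyte = 0.02676 − 5.083 × 10^-3 = 0.02168 mol
From the 1:2 ratio, n((NH4)2SO4) = 1/2 × 0.02168 = 0.01084 mol
mass of (NH4)2SO4 = 0.01084 × 132.14 = 1.432 g
% (NH4)2SO4 = 1.432 / 1.509 × 100 = 94.91 %

94.91 %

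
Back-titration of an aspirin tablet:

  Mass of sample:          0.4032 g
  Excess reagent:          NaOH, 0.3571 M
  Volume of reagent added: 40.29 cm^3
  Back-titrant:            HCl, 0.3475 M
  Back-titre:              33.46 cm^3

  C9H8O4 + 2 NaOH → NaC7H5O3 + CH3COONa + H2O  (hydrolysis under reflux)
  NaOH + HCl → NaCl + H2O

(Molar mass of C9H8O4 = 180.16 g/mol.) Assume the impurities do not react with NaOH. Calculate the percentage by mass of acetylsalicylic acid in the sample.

n(NaOH) added = 0.04029 × 0.3571 = 0.01439 mol
n(HCl) used in back-titration = 0.03346 × 0.3475 = 0.01163 mol
n(NaOH) left over = 0.01163 mol (1:1 ratio)
n(NaOH) consumed by analyte = 0.01439 − 0.01163 = 2.760 × 10^-3 mol
From the 1:2 ratio, n(C9H8O4) = 1/2 × 2.760 × 10^-3 = 1.380 × 10^-3 mol
mass of C9H8O4 = 1.380 × 10^-3 × 180.16 = 0.2486 g
% C9H8O4 = 0.2486 / 0.4032 × 100 = 61.67 %

61.67 %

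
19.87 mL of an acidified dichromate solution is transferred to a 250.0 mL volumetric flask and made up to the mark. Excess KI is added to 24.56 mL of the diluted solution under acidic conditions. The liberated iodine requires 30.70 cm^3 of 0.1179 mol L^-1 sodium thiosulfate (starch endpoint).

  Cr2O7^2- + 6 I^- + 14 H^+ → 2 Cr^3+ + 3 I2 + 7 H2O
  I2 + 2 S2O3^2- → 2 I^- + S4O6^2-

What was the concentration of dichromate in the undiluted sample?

n(S2O3^2-) = 0.03070 × 0.1179 = 3.620 × 10^-3 mol
n(I2) = n(S2O3^2-)/2 = 1.810 × 10^-3 mol
From the 1:3 ratio, n(Cr2O7^2-) in the aliquot = 1/3 × 1.810 × 10^-3 = 6.033 × 10^-4 mol
[Cr2O7^2-]_dilute = 6.033 × 10^-4 / 0.02456 = 0.02456 mol/L
[Cr2O7^2-]_original = 0.02456 × 250.0/19.87 = 0.3090 mol/L

0.3090 mol/L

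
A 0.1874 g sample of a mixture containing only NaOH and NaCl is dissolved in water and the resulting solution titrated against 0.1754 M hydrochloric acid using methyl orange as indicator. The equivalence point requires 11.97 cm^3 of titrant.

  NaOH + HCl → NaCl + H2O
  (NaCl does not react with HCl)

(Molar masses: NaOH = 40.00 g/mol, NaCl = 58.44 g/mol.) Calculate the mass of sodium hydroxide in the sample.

0.08398 g

n(HCl) = 0.01197 × 0.1754 = 2.100 × 10^-3 mol
Let x = n(NaOH), y = n(NaCl).
Titrant: 1x = 2.100 × 10^-3;  mass: 40.00x + 58.44y = 0.1874
Solving, x = 2.100 × 10^-3 mol, y = 1.770 × 10^-3 mol
mass of NaOH = 2.100 × 10^-3 × 40.00 = 0.08398 g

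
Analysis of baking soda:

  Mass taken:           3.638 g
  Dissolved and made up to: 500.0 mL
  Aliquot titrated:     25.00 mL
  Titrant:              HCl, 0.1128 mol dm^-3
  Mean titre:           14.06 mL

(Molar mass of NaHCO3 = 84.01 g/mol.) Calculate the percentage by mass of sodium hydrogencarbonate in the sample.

NaHCO3 + HCl → NaCl + H2O + CO2
n(HCl) per titration = 0.01406 × 0.1128 = 1.586 × 10^-3 mol
n(NaHCO3) in each aliquot = 1.586 × 10^-3 mol (1:1 ratio)
n(NaHCO3) in the whole flask = 1.586 × 10^-3 × 500.0/25.00 = 0.03172 mol
mass of NaHCO3 = 0.03172 × 84.01 = 2.665 g
% NaHCO3 = 2.665 / 3.638 × 100 = 73.25 %

73.25 %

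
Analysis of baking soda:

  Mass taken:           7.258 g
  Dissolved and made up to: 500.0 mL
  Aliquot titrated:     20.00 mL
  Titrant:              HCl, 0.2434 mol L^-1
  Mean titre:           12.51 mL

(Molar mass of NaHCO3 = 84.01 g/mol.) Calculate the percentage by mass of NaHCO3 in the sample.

88.11 %

NaHCO3 + HCl → NaCl + H2O + CO2
n(HCl) per titration = 0.01251 × 0.2434 = 3.045 × 10^-3 mol
n(NaHCO3) in each aliquot = 3.045 × 10^-3 mol (1:1 ratio)
n(NaHCO3) in the whole flask = 3.045 × 10^-3 × 500.0/20.00 = 0.07612 mol
mass of NaHCO3 = 0.07612 × 84.01 = 6.395 g
% NaHCO3 = 6.395 / 7.258 × 100 = 88.11 %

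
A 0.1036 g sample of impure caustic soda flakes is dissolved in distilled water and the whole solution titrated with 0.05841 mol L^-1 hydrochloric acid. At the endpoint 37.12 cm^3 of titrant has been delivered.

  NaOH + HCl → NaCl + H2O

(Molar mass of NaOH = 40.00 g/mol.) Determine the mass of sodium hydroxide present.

n(HCl) = 0.03712 L × 0.05841 mol/L = 2.168 × 10^-3 mol
n(NaOH) = 2.168 × 10^-3 mol (1:1 ratio)
mass of NaOH = 2.168 × 10^-3 × 40.00 g/mol = 0.08673 g

0.08673 g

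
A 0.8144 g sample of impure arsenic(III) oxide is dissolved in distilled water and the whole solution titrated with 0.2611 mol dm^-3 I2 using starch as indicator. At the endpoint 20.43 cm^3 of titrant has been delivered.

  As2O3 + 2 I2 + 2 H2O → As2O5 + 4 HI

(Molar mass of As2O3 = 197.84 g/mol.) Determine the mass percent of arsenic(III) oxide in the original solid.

n(I2) = 0.02043 L × 0.2611 mol/L = 5.334 × 10^-3 mol
From the 1:2 ratio, n(As2O3) = 1/2 × 5.334 × 10^-3 = 2.667 × 10^-3 mol
mass of As2O3 = 2.667 × 10^-3 × 197.84 g/mol = 0.5277 g
% As2O3 = 0.5277 / 0.8144 × 100 = 64.79 %

64.79 %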